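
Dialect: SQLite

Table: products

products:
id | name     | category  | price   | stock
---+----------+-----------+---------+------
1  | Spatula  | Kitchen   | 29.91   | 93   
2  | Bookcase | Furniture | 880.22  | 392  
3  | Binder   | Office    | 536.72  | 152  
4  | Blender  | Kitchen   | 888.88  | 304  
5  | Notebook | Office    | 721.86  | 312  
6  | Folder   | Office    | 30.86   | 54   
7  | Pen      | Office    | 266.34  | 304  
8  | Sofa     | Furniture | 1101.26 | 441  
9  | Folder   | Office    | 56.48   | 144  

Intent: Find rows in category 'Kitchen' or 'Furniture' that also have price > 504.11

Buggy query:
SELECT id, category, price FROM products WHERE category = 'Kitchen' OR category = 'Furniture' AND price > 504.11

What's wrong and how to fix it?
Bug: AND binds tighter than OR, so this parses as category = 'Kitchen' OR (category = 'Furniture' AND price > 504.11)

Fix: Group the OR with parentheses (or use IN), then AND the threshold

Corrected query:
SELECT id, category, price FROM products WHERE (category = 'Kitchen' OR category = 'Furniture') AND price > 504.11

Result:
id | category  | price  
---+-----------+--------
2  | Furniture | 880.22 
4  | Kitchen   | 888.88 
8  | Furniture | 1101.26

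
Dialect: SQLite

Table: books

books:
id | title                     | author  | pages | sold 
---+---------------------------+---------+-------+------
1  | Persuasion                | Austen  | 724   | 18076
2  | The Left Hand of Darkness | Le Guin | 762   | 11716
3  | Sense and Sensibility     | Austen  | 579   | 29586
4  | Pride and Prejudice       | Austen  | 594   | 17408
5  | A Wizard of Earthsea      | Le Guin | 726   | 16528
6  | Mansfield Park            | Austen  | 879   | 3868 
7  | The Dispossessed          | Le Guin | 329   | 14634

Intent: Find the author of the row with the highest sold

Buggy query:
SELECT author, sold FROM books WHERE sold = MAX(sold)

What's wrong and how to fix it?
Bug: WHERE is evaluated per row; an aggregate over the whole table isn't defined there

Fix: Wrap MAX in a scalar subquery so WHERE compares against a single value

Corrected query:
SELECT author, sold FROM books WHERE sold = (SELECT MAX(sold) FROM books)

Result:
author | sold 
-------+------
Austen | 29586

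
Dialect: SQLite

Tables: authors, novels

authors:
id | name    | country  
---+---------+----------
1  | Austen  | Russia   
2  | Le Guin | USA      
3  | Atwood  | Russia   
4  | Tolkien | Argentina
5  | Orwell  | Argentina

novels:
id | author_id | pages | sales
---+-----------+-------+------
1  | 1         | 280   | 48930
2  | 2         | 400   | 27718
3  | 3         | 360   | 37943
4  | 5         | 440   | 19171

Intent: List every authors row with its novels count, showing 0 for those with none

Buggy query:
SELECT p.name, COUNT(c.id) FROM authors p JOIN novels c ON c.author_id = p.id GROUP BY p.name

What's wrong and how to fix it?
Bug: INNER JOIN drops authors rows that have no matching novels rows

Fix: Use LEFT JOIN so parents without children still appear (COUNT(c.id) gives 0)

Corrected query:
SELECT p.name, COUNT(c.id) FROM authors p LEFT JOIN novels c ON c.author_id = p.id GROUP BY p.name

Result:
name    | COUNT(c.id)
--------+------------
Atwood  | 1          
Austen  | 1          
Le Guin | 1          
Orwell  | 1          
Tolkien | 0          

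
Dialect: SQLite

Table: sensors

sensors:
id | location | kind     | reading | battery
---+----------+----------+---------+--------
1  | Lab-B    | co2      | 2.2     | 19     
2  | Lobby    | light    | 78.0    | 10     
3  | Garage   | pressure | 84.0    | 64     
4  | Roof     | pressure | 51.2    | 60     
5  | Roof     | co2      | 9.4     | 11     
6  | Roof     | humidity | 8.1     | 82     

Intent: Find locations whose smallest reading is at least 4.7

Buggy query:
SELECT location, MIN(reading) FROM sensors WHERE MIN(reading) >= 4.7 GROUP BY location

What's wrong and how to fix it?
Bug: Aggregates like MIN are computed per group after WHERE runs

Fix: Use HAVING for the per-group MIN condition

Corrected query:
SELECT location, MIN(reading) FROM sensors GROUP BY location HAVING MIN(reading) >= 4.7

Result:
location | MIN(reading)
---------+-------------
Garage   | 84          
Lobby    | 78          
Roof     | 8.1         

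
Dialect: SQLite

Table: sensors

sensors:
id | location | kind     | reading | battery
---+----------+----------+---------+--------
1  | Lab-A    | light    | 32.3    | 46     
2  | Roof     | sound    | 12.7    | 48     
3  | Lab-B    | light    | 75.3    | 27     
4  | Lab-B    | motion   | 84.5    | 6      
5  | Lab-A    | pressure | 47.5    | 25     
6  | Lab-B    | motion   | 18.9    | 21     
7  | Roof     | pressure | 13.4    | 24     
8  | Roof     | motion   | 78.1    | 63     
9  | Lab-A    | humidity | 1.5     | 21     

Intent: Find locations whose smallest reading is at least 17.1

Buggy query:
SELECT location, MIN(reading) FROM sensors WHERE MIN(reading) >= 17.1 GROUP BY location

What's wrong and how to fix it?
Bug: Aggregates like MIN are computed per group after WHERE runs

Fix: Use HAVING for the per-group MIN condition

Corrected query:
SELECT location, MIN(reading) FROM sensors GROUP BY location HAVING MIN(reading) >= 17.1

Result:
location | MIN(reading)
---------+-------------
Lab-B    | 18.9        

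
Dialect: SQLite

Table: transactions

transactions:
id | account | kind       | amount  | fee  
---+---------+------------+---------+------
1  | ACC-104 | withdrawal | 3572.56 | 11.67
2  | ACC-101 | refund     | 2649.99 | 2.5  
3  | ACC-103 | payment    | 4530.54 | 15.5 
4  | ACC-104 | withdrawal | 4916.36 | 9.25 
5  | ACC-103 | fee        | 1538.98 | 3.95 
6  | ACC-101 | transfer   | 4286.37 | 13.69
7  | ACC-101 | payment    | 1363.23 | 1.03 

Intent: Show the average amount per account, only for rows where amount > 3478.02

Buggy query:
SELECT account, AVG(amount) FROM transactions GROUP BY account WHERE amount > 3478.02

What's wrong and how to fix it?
Bug: Row-level WHERE must come before GROUP BY in the clause order

Fix: Place WHERE between FROM and GROUP BY

Corrected query:
SELECT account, AVG(amount) FROM transactions WHERE amount > 3478.02 GROUP BY account

Result:
account | AVG(amount)
--------+------------
ACC-101 | 4286.37    
ACC-103 | 4530.54    
ACC-104 | 4244.46    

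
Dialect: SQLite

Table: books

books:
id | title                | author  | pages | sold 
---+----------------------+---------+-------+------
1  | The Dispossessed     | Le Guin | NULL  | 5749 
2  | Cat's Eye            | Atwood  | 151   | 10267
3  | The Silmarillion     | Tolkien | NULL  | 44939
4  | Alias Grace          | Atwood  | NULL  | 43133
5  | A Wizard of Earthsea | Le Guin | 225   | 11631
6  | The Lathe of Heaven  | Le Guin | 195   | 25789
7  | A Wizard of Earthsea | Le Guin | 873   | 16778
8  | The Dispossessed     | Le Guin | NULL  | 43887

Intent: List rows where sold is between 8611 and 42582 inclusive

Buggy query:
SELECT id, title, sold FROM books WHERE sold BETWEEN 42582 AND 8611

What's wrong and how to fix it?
Bug: BETWEEN expects the lower bound first; with 42582 AND 8611 the range is empty

Fix: Write BETWEEN 8611 AND 42582

Corrected query:
SELECT id, title, sold FROM books WHERE sold BETWEEN 8611 AND 42582

Result:
id | title                | sold 
---+----------------------+------
2  | Cat's Eye            | 10267
5  | A Wizard of Earthsea | 11631
6  | The Lathe of Heaven  | 25789
7  | A Wizard of Earthsea | 16778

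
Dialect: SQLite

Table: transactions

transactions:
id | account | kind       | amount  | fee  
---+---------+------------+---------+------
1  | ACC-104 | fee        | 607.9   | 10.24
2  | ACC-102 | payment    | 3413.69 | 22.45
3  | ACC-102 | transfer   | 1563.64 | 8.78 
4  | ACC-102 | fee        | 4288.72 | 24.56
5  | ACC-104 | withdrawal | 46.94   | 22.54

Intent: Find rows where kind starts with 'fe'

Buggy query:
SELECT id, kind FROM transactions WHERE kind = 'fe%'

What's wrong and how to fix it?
Bug: '=' compares the literal string including the % character; pattern matching needs LIKE

Fix: Replace '=' with LIKE so 'fe%' is treated as a pattern

Corrected query:
SELECT id, kind FROM transactions WHERE kind LIKE 'fe%'

Result:
id | kind
---+-----
1  | fee 
4  | fee 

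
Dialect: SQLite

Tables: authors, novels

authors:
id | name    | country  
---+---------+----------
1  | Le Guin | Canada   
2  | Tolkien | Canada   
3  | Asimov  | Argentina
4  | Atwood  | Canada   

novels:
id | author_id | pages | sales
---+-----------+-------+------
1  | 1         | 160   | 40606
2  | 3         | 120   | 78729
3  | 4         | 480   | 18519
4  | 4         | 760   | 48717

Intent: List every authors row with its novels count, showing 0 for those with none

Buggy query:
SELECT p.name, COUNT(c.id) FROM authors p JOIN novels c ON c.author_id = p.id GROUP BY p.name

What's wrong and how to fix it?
Bug: INNER JOIN drops authors rows that have no matching novels rows

Fix: Use LEFT JOIN so parents without children still appear (COUNT(c.id) gives 0)

Corrected query:
SELECT p.name, COUNT(c.id) FROM authors p LEFT JOIN novels c ON c.author_id = p.id GROUP BY p.name

Result:
name    | COUNT(c.id)
--------+------------
Asimov  | 1          
Atwood  | 2          
Le Guin | 1          
Tolkien | 0          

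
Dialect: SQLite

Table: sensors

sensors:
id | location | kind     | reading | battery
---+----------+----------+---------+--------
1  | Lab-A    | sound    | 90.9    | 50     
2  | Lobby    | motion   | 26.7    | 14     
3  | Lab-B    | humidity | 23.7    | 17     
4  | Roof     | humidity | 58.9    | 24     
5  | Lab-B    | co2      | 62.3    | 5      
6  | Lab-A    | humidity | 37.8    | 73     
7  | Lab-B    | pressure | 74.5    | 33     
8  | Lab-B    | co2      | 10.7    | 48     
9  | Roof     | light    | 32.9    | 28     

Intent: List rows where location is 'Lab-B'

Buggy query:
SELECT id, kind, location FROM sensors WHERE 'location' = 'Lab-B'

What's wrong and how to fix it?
Bug: 'location' in single quotes is a string literal, not the column; the comparison is literal-vs-literal and never true

Fix: Remove the quotes around the column name (or use double quotes for an identifier)

Corrected query:
SELECT id, kind, location FROM sensors WHERE location = 'Lab-B'

Result:
id | kind     | location
---+----------+---------
3  | humidity | Lab-B   
5  | co2      | Lab-B   
7  | pressure | Lab-B   
8  | co2      | Lab-B   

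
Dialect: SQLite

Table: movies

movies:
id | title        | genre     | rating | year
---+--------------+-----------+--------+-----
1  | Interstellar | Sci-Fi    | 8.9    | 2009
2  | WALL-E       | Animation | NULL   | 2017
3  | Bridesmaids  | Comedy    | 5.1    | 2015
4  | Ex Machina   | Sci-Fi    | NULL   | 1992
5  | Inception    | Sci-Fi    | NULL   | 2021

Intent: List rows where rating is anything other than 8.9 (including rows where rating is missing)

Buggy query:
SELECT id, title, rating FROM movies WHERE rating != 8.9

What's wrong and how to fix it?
Bug: 'rating != 8.9' is unknown when rating is NULL, so NULL rows are silently excluded

Fix: Add an explicit OR rating IS NULL to include the missing-value rows

Corrected query:
SELECT id, title, rating FROM movies WHERE rating != 8.9 OR rating IS NULL

Result:
id | title       | rating
---+-------------+-------
2  | WALL-E      | NULL  
3  | Bridesmaids | 5.1   
4  | Ex Machina  | NULL  
5  | Inception   | NULL  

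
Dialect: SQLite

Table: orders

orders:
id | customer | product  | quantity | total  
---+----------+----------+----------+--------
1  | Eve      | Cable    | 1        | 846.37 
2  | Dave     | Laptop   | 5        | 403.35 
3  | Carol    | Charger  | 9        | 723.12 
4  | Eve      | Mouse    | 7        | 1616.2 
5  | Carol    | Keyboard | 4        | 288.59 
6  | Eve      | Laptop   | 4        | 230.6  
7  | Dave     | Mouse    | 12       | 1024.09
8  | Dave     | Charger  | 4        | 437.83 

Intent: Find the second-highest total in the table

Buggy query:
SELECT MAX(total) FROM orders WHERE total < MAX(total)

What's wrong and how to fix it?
Bug: MAX(total) on the right of the comparison is an aggregate-in-WHERE error

Fix: Put the inner MAX in a scalar subquery

Corrected query:
SELECT MAX(total) FROM orders WHERE total < (SELECT MAX(total) FROM orders)

Result:
MAX(total)
----------
1024.09   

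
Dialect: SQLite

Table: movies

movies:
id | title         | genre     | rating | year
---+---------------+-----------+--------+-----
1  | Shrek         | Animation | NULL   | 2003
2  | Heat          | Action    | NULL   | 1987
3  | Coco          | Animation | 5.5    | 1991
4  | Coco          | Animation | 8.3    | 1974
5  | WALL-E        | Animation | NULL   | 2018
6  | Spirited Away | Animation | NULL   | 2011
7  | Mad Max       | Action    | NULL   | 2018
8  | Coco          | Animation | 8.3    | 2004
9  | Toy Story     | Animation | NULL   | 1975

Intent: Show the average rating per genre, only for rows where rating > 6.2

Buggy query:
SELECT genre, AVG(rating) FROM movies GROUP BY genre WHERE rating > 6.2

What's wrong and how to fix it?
Bug: WHERE cannot follow GROUP BY

Fix: Move the WHERE clause before GROUP BY

Corrected query:
SELECT genre, AVG(rating) FROM movies WHERE rating > 6.2 GROUP BY genre

Result:
genre     | AVG(rating)
----------+------------
Animation | 8.3        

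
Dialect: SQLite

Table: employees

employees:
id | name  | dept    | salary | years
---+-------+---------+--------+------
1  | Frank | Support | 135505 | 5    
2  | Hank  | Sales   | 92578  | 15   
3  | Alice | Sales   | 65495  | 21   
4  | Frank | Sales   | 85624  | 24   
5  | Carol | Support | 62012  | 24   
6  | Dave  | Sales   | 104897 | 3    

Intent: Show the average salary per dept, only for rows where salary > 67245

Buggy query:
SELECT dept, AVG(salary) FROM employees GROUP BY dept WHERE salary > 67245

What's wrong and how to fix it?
Bug: WHERE cannot follow GROUP BY

Fix: Place WHERE between FROM and GROUP BY

Corrected query:
SELECT dept, AVG(salary) FROM employees WHERE salary > 67245 GROUP BY dept

Result:
dept    | AVG(salary) 
--------+-------------
Sales   | 94366.333333
Support | 135505      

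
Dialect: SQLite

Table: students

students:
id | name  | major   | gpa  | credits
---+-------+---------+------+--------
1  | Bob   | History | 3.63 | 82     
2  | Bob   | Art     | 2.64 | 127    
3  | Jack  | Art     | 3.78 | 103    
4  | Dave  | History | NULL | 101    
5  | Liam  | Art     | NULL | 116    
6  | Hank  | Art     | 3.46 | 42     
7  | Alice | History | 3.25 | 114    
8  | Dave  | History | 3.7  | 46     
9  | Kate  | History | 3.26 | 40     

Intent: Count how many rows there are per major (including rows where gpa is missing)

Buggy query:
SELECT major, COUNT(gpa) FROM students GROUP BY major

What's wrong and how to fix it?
Bug: COUNT(column) counts non-NULL values only; rows with NULL gpa aren't counted

Fix: Replace COUNT(gpa) with COUNT(*)

Corrected query:
SELECT major, COUNT(*) FROM students GROUP BY major

Result:
major   | COUNT(*)
--------+---------
Art     | 4       
History | 5       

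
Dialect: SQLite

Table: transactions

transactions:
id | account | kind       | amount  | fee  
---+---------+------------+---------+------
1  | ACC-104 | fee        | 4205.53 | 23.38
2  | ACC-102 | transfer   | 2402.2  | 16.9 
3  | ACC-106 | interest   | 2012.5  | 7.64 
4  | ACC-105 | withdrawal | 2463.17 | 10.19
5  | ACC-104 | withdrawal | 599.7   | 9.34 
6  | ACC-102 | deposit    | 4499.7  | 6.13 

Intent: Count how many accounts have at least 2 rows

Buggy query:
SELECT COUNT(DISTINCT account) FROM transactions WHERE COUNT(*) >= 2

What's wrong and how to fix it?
Bug: COUNT(*) cannot appear in WHERE; the per-group count doesn't exist yet

Fix: Group first with HAVING COUNT(*) >= 2, then COUNT the resulting groups

Corrected query:
SELECT COUNT(*) FROM (SELECT account FROM transactions GROUP BY account HAVING COUNT(*) >= 2)

Result:
COUNT(*)
--------
2       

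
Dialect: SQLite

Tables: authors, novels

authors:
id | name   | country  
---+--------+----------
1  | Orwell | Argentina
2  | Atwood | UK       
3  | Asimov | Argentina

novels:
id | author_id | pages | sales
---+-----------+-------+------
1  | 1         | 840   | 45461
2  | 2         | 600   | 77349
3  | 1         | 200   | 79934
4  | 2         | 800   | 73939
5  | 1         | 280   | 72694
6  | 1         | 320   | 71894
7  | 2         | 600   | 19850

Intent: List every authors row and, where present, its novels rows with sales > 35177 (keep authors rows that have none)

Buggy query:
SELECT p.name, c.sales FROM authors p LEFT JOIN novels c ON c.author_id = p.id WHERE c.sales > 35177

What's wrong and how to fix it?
Bug: A WHERE condition on the right-hand table after LEFT JOIN drops unmatched parents

Fix: Put 'c.sales > 35177' in the JOIN's ON clause instead of WHERE

Corrected query:
SELECT p.name, c.sales FROM authors p LEFT JOIN novels c ON c.author_id = p.id AND c.sales > 35177

Result:
name   | sales
-------+------
Orwell | 45461
Orwell | 71894
Orwell | 72694
Orwell | 79934
Atwood | 73939
Atwood | 77349
Asimov | NULL 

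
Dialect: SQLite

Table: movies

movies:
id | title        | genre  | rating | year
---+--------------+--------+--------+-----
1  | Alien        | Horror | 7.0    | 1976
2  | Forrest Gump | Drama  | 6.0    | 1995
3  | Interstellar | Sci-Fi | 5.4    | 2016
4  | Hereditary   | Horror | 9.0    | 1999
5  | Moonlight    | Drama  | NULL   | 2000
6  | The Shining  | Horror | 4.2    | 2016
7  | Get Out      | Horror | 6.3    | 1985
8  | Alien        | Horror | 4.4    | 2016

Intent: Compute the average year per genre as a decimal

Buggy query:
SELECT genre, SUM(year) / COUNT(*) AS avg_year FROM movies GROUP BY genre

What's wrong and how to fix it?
Bug: Both operands are integers, so '/' performs integer division and truncates

Fix: Multiply by 1.0 (or CAST to REAL) to force floating-point division

Corrected query:
SELECT genre, SUM(year) * 1.0 / COUNT(*) AS avg_year FROM movies GROUP BY genre

Result:
genre  | avg_year
-------+---------
Drama  | 1997.5  
Horror | 1998.4  
Sci-Fi | 2016    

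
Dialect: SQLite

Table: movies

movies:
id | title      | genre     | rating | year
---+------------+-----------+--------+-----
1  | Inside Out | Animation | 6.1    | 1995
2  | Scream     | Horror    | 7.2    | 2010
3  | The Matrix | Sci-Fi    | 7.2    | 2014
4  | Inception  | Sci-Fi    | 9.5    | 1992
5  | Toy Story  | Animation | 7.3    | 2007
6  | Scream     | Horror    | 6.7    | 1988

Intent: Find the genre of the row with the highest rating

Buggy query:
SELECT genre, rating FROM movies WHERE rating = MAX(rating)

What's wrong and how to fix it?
Bug: WHERE is evaluated per row; an aggregate over the whole table isn't defined there

Fix: Wrap MAX in a scalar subquery so WHERE compares against a single value

Corrected query:
SELECT genre, rating FROM movies WHERE rating = (SELECT MAX(rating) FROM movies)

Result:
genre  | rating
-------+-------
Sci-Fi | 9.5   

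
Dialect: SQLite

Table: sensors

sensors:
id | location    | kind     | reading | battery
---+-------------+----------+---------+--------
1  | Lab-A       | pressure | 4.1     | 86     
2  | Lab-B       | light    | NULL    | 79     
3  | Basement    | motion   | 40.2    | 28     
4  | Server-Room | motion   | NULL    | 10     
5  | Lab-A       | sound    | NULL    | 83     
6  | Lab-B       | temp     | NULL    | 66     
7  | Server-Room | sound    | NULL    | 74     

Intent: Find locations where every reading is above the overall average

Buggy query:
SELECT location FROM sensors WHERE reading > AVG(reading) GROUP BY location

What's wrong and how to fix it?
Bug: WHERE evaluates per row before aggregation, so AVG() is unavailable

Fix: Use a subquery for AVG and a HAVING MIN(...) filter so the condition holds for every row in the group

Corrected query:
SELECT location FROM sensors GROUP BY location HAVING MIN(reading) > (SELECT AVG(reading) FROM sensors)

Result:
location
--------
Basement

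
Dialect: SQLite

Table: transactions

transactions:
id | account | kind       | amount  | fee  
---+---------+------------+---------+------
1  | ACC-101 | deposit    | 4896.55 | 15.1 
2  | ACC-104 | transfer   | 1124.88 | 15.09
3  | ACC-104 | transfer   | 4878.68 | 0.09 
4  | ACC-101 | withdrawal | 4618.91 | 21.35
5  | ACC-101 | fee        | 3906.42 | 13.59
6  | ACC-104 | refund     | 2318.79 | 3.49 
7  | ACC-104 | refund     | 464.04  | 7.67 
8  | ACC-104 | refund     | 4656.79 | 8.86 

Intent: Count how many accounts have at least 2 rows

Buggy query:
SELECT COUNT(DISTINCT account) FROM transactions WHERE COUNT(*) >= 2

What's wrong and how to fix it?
Bug: COUNT(*) cannot appear in WHERE; the per-group count doesn't exist yet

Fix: Group first with HAVING COUNT(*) >= 2, then COUNT the resulting groups

Corrected query:
SELECT COUNT(*) FROM (SELECT account FROM transactions GROUP BY account HAVING COUNT(*) >= 2)

Result:
COUNT(*)
--------
2       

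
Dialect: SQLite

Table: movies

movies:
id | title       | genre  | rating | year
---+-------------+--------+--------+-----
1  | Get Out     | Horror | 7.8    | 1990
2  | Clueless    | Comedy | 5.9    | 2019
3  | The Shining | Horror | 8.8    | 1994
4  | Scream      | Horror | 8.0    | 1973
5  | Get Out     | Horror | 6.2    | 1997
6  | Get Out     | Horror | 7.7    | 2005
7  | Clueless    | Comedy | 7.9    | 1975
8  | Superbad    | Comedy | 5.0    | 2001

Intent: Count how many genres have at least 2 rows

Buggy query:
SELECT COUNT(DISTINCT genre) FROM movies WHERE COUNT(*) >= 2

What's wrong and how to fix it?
Bug: COUNT(*) cannot appear in WHERE; the per-group count doesn't exist yet

Fix: Use a subquery that GROUPs and filters with HAVING, then count its rows

Corrected query:
SELECT COUNT(*) FROM (SELECT genre FROM movies GROUP BY genre HAVING COUNT(*) >= 2)

Result:
COUNT(*)
--------
2       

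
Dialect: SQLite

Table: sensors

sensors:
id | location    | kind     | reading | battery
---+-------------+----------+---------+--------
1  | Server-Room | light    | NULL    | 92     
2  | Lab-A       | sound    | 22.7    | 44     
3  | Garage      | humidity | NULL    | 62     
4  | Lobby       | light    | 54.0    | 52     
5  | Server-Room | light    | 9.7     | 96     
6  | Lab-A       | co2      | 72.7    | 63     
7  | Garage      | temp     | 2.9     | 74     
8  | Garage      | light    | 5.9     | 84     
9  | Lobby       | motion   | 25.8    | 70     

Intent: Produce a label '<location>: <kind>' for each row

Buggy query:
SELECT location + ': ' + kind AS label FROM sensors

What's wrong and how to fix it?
Bug: SQLite uses || for string concatenation; + coerces text to numbers (yielding 0)

Fix: Use the || operator for string concatenation

Corrected query:
SELECT location || ': ' || kind AS label FROM sensors

Result:
label             
------------------
Server-Room: light
Lab-A: sound      
Garage: humidity  
Lobby: light      
Server-Room: light
Lab-A: co2        
Garage: temp      
Garage: light     
Lobby: motion     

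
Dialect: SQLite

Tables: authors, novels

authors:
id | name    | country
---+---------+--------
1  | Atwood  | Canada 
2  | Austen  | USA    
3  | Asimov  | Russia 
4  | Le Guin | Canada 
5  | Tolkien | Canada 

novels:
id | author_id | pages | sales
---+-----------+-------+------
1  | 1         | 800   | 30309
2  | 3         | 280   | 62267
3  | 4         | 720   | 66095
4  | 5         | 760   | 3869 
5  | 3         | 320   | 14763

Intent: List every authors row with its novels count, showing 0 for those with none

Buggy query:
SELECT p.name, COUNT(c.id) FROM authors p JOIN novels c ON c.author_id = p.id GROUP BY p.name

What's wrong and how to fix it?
Bug: An inner join excludes parents with zero children

Fix: Use LEFT JOIN so parents without children still appear (COUNT(c.id) gives 0)

Corrected query:
SELECT p.name, COUNT(c.id) FROM authors p LEFT JOIN novels c ON c.author_id = p.id GROUP BY p.name

Result:
name    | COUNT(c.id)
--------+------------
Asimov  | 2          
Atwood  | 1          
Austen  | 0          
Le Guin | 1          
Tolkien | 1          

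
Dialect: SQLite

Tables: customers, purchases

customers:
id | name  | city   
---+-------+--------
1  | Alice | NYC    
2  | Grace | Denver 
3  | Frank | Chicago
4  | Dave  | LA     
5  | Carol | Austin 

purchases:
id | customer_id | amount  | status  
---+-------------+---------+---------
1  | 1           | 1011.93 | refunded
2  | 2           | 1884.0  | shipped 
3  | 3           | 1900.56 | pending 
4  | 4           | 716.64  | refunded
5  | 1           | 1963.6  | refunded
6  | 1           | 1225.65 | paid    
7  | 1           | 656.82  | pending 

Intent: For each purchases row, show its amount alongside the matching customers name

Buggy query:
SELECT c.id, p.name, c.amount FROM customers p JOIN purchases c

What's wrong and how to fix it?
Bug: Missing join condition: each purchases row is matched to all customers rows instead of just its own

Fix: Add ON c.customer_id = p.id to the JOIN

Corrected query:
SELECT c.id, p.name, c.amount FROM customers p JOIN purchases c ON c.customer_id = p.id

Result:
id | name  | amount 
---+-------+--------
1  | Alice | 1011.93
2  | Grace | 1884   
3  | Frank | 1900.56
4  | Dave  | 716.64 
5  | Alice | 1963.6 
6  | Alice | 1225.65
7  | Alice | 656.82 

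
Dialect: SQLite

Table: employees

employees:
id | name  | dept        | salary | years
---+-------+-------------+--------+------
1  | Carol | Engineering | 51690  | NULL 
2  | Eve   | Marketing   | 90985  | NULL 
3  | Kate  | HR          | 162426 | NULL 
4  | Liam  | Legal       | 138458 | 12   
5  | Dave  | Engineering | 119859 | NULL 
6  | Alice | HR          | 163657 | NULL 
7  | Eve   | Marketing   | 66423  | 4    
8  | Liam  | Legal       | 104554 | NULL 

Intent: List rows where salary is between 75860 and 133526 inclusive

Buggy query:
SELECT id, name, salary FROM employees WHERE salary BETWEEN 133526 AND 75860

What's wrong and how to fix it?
Bug: The bounds are reversed; BETWEEN a AND b requires a <= b to match anything

Fix: Swap the bounds so the smaller value comes first

Corrected query:
SELECT id, name, salary FROM employees WHERE salary BETWEEN 75860 AND 133526

Result:
id | name | salary
---+------+-------
2  | Eve  | 90985 
5  | Dave | 119859
8  | Liam | 104554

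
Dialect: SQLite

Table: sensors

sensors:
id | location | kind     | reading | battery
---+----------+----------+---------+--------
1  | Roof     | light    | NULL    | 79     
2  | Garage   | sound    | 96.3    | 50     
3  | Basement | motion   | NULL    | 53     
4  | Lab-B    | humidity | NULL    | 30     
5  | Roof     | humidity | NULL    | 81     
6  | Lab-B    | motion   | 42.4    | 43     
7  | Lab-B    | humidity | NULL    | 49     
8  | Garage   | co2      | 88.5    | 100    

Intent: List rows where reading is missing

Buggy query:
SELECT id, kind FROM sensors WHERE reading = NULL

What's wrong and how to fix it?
Bug: '= NULL' is always unknown in SQL three-valued logic, so no rows match

Fix: Use IS NULL to test for NULL

Corrected query:
SELECT id, kind FROM sensors WHERE reading IS NULL

Result:
id | kind    
---+---------
1  | light   
3  | motion  
4  | humidity
5  | humidity
7  | humidity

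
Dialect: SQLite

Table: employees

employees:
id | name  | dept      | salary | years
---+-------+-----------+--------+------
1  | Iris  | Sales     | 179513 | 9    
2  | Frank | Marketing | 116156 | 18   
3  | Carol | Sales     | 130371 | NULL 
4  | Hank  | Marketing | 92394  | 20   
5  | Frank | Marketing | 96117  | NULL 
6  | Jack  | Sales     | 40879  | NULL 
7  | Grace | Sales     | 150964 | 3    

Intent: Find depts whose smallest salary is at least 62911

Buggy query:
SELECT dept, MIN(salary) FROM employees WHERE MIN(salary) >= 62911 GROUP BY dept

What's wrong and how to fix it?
Bug: MIN() in WHERE is a misuse of aggregate

Fix: Replace WHERE with HAVING after the GROUP BY

Corrected query:
SELECT dept, MIN(salary) FROM employees GROUP BY dept HAVING MIN(salary) >= 62911

Result:
dept      | MIN(salary)
----------+------------
Marketing | 92394      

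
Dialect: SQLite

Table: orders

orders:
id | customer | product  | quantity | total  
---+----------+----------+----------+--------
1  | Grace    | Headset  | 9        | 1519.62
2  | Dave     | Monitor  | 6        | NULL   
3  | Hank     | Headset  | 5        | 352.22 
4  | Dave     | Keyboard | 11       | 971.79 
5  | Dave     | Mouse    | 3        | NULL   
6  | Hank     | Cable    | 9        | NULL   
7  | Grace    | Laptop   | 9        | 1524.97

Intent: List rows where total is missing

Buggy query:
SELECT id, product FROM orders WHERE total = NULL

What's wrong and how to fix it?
Bug: Comparing to NULL with '=' never matches; NULL = NULL is unknown, not true

Fix: Replace '= NULL' with 'IS NULL'

Corrected query:
SELECT id, product FROM orders WHERE total IS NULL

Result:
id | product
---+--------
2  | Monitor
5  | Mouse  
6  | Cable  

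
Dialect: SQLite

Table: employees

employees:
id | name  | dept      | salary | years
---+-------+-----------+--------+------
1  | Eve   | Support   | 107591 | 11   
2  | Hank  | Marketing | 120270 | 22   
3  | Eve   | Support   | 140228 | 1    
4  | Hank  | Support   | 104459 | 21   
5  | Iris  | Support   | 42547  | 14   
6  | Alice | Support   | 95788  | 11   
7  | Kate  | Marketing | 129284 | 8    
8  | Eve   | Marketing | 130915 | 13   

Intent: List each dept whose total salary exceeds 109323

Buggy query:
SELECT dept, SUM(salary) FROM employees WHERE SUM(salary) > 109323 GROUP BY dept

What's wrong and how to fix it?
Bug: SUM(salary) is an aggregate, but WHERE filters rows before aggregation

Fix: Move the aggregate condition to a HAVING clause

Corrected query:
SELECT dept, SUM(salary) FROM employees GROUP BY dept HAVING SUM(salary) > 109323

Result:
dept      | SUM(salary)
----------+------------
Marketing | 380469     
Support   | 490613     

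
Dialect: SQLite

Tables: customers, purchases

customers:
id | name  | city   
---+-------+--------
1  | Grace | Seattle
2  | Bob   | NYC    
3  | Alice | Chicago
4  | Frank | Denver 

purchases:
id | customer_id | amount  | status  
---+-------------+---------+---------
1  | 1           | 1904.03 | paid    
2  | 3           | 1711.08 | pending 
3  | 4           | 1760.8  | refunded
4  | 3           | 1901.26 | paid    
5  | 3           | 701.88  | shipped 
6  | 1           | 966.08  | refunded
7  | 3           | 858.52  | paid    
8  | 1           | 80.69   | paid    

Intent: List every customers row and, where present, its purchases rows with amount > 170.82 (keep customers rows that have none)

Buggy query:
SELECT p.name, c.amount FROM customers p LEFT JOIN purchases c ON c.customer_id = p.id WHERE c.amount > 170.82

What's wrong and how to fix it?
Bug: A WHERE condition on the right-hand table after LEFT JOIN drops unmatched parents

Fix: Move the right-table condition into the ON clause so unmatched parents are kept

Corrected query:
SELECT p.name, c.amount FROM customers p LEFT JOIN purchases c ON c.customer_id = p.id AND c.amount > 170.82

Result:
name  | amount 
------+--------
Grace | 966.08 
Grace | 1904.03
Bob   | NULL   
Alice | 701.88 
Alice | 858.52 
Alice | 1711.08
Alice | 1901.26
Frank | 1760.8 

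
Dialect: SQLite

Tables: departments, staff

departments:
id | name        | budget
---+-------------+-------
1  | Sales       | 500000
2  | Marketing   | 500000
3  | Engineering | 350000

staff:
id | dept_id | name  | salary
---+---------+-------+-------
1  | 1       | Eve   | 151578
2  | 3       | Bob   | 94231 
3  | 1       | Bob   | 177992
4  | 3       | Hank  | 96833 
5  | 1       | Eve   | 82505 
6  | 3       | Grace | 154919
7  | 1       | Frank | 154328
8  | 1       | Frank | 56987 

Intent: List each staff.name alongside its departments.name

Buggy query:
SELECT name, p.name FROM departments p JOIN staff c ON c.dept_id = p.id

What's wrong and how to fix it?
Bug: 'name' exists in both joined tables, so the database can't tell which one is meant

Fix: Qualify the column with its table alias (c.name)

Corrected query:
SELECT c.name, p.name FROM departments p JOIN staff c ON c.dept_id = p.id

Result:
name  | name       
------+------------
Eve   | Sales      
Bob   | Engineering
Bob   | Sales      
Hank  | Engineering
Eve   | Sales      
Grace | Engineering
Frank | Sales      
Frank | Sales      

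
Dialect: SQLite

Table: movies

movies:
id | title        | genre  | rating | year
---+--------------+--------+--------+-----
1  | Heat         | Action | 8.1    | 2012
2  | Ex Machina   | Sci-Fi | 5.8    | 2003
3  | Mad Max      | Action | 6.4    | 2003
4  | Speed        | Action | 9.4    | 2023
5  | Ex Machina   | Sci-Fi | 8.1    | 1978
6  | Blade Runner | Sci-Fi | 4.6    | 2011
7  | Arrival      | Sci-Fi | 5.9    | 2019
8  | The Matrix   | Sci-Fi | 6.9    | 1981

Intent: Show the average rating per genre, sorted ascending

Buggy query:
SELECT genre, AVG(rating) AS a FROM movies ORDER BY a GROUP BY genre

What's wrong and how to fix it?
Bug: GROUP BY must precede ORDER BY

Fix: Reorder: SELECT … FROM … GROUP BY … ORDER BY …

Corrected query:
SELECT genre, AVG(rating) AS a FROM movies GROUP BY genre ORDER BY a

Result:
genre  | a       
-------+---------
Sci-Fi | 6.26    
Action | 7.966667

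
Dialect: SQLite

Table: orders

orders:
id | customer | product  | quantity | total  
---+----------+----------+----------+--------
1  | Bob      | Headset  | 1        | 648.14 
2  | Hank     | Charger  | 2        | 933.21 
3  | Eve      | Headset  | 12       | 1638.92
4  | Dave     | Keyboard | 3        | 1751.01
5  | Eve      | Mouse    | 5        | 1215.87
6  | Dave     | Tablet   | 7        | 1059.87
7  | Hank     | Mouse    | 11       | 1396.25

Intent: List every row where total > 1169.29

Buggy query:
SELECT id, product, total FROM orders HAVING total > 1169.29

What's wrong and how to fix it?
Bug: This is a non-aggregate query (no GROUP BY, no aggregates), so in SQLite the HAVING clause is invalid here; a row-level condition belongs in WHERE

Fix: Replace HAVING with WHERE since the condition applies to individual rows

Corrected query:
SELECT id, product, total FROM orders WHERE total > 1169.29

Result:
id | product  | total  
---+----------+--------
3  | Headset  | 1638.92
4  | Keyboard | 1751.01
5  | Mouse    | 1215.87
7  | Mouse    | 1396.25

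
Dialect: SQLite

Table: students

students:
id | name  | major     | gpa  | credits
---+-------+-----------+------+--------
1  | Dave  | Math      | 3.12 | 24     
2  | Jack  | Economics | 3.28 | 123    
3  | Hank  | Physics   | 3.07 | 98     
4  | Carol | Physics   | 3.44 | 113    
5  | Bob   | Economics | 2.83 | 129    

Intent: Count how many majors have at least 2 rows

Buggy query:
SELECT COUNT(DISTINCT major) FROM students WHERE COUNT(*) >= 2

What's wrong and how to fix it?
Bug: WHERE filters individual rows, not groups, so a group-level COUNT is invalid there

Fix: Group first with HAVING COUNT(*) >= 2, then COUNT the resulting groups

Corrected query:
SELECT COUNT(*) FROM (SELECT major FROM students GROUP BY major HAVING COUNT(*) >= 2)

Result:
COUNT(*)
--------
2       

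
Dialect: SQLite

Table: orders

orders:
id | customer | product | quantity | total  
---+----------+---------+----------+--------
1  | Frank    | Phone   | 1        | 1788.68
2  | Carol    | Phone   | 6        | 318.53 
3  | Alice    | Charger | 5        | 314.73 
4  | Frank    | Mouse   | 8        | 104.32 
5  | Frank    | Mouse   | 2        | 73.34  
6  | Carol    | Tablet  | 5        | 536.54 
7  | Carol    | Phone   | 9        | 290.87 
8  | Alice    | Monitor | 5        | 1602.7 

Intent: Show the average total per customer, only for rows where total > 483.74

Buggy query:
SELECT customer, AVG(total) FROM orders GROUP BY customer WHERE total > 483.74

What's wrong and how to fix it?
Bug: WHERE cannot follow GROUP BY

Fix: Place WHERE between FROM and GROUP BY

Corrected query:
SELECT customer, AVG(total) FROM orders WHERE total > 483.74 GROUP BY customer

Result:
customer | AVG(total)
---------+-----------
Alice    | 1602.7    
Carol    | 536.54    
Frank    | 1788.68   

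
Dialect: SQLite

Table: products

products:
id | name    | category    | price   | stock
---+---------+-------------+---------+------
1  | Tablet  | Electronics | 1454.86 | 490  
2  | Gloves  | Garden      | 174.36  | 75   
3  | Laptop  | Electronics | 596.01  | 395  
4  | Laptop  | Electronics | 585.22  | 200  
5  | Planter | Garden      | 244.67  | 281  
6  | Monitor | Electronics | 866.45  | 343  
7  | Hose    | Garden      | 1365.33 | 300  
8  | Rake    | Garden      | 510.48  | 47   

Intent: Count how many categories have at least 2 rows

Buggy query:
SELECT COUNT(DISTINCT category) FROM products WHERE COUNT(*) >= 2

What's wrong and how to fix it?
Bug: WHERE filters individual rows, not groups, so a group-level COUNT is invalid there

Fix: Use a subquery that GROUPs and filters with HAVING, then count its rows

Corrected query:
SELECT COUNT(*) FROM (SELECT category FROM products GROUP BY category HAVING COUNT(*) >= 2)

Result:
COUNT(*)
--------
2       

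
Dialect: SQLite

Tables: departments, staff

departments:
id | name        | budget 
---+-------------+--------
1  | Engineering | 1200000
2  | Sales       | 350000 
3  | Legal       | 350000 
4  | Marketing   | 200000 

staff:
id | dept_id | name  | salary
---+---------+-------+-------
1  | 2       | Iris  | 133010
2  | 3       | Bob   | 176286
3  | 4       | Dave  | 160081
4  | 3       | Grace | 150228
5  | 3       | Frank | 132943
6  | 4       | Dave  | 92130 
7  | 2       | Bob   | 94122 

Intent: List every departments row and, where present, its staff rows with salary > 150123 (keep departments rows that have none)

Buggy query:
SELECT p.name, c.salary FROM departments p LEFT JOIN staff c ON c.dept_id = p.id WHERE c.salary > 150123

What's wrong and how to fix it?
Bug: A WHERE condition on the right-hand table after LEFT JOIN drops unmatched parents

Fix: Move the right-table condition into the ON clause so unmatched parents are kept

Corrected query:
SELECT p.name, c.salary FROM departments p LEFT JOIN staff c ON c.dept_id = p.id AND c.salary > 150123

Result:
name        | salary
------------+-------
Engineering | NULL  
Sales       | NULL  
Legal       | 150228
Legal       | 176286
Marketing   | 160081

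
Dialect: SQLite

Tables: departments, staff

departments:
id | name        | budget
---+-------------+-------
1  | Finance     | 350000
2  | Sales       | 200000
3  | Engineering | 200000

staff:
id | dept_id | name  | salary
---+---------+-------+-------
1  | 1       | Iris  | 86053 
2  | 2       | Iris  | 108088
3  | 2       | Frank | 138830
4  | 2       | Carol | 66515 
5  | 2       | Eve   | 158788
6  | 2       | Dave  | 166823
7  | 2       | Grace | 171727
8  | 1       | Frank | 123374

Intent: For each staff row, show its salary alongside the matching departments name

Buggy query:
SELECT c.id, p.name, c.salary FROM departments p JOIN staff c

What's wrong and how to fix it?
Bug: JOIN with no ON clause produces a cartesian product; every staff row pairs with every departments row

Fix: Specify the join condition linking the foreign key to the parent id

Corrected query:
SELECT c.id, p.name, c.salary FROM departments p JOIN staff c ON c.dept_id = p.id

Result:
id | name    | salary
---+---------+-------
1  | Finance | 86053 
2  | Sales   | 108088
3  | Sales   | 138830
4  | Sales   | 66515 
5  | Sales   | 158788
6  | Sales   | 166823
7  | Sales   | 171727
8  | Finance | 123374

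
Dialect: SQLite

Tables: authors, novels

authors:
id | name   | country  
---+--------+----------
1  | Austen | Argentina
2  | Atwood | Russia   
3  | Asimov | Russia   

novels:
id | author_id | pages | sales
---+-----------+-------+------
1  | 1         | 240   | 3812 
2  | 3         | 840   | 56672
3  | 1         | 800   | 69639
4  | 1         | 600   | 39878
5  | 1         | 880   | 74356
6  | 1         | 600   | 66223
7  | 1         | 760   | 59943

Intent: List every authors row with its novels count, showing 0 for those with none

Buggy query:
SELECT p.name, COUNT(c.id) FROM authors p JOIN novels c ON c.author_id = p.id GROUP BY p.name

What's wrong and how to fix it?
Bug: INNER JOIN drops authors rows that have no matching novels rows

Fix: Switch to LEFT JOIN to retain unmatched parent rows

Corrected query:
SELECT p.name, COUNT(c.id) FROM authors p LEFT JOIN novels c ON c.author_id = p.id GROUP BY p.name

Result:
name   | COUNT(c.id)
-------+------------
Asimov | 1          
Atwood | 0          
Austen | 6          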